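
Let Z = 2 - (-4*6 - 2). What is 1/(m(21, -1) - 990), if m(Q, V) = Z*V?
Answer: -1/1018 ≈ -0.00098232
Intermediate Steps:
Z = 28 (Z = 2 - (-24 - 2) = 2 - 1*(-26) = 2 + 26 = 28)
m(Q, V) = 28*V
1/(m(21, -1) - 990) = 1/(28*(-1) - 990) = 1/(-28 - 990) = 1/(-1018) = -1/1018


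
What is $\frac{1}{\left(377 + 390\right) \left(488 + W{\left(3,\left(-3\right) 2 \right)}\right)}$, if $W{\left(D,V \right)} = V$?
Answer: $\frac{1}{369694} \approx 2.7049 \cdot 10^{-6}$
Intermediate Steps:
$\frac{1}{\left(377 + 390\right) \left(488 + W{\left(3,\left(-3\right) 2 \right)}\right)} = \frac{1}{\left(377 + 390\right) \left(488 - 6\right)} = \frac{1}{767 \left(488 - 6\right)} = \frac{1}{767 \cdot 482} = \frac{1}{369694}$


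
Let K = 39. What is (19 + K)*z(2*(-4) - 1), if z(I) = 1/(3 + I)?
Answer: -29/3 ≈ -9.6667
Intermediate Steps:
(19 + K)*z(2*(-4) - 1) = (19 + 39)/(3 + (2*(-4) - 1)) = 58/(3 + (-8 - 1)) = 58/(3 - 9) = 58/(-6) = 58*(-⅙) = -29/3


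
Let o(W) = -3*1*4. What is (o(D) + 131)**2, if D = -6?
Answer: 14161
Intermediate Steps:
o(W) = -12 (o(W) = -3*4 = -12)
(o(D) + 131)**2 = (-12 + 131)**2 = 119**2 = 14161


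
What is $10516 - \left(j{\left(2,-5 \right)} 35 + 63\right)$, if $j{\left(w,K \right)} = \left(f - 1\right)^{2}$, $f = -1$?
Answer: $10313$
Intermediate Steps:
$j{\left(w,K \right)} = 4$ ($j{\left(w,K \right)} = \left(-1 - 1\right)^{2} = \left(-2\right)^{2} = 4$)
$10516 - \left(j{\left(2,-5 \right)} 35 + 63\right) = 10516 - \left(4 \cdot 35 + 63\right) = 10516 - \left(140 + 63\right) = 10516 - 203 = 10313$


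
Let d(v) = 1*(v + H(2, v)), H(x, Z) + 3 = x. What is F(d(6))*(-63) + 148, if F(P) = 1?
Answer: 85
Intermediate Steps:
H(x, Z) = -3 + x
d(v) = -1 + v (d(v) = 1*(v + (-3 + 2)) = 1*(v - 1) = 1*(-1 + v) = -1 + v)
F(d(6))*(-63) + 148 = 1*(-63) + 148 = -63 + 148 = 85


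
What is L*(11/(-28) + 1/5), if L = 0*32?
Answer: 0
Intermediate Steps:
L = 0
L*(11/(-28) + 1/5) = 0*(11/(-28) + 1/5) = 0*(11*(-1/28) + 1*(⅕)) = 0*(-11/28 + ⅕) = 0*(-27/140) = 0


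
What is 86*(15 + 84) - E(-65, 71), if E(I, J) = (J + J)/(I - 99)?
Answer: 698219/82 ≈ 8514.9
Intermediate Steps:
E(I, J) = 2*J/(-99 + I) (E(I, J) = (2*J)/(-99 + I) = 2*J/(-99 + I))
86*(15 + 84) - E(-65, 71) = 86*(15 + 84) - 2*71/(-99 - 65) = 86*99 - 2*71/(-164) = 8514 - 2*71*(-1)/164 = 8514 - 1*(-71/82) = 8514 + 71/82 = 698219/82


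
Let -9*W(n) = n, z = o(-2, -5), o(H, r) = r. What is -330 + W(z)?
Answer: -2965/9 ≈ -329.44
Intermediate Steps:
z = -5
W(n) = -n/9
-330 + W(z) = -330 - ⅑*(-5) = -330 + 5/9 = -2965/9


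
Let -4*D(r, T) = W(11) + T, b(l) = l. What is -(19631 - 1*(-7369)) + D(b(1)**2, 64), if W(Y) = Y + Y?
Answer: -54043/2 ≈ -27022.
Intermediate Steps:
W(Y) = 2*Y
D(r, T) = -11/2 - T/4 (D(r, T) = -(2*11 + T)/4 = -(22 + T)/4 = -11/2 - T/4)
-(19631 - 1*(-7369)) + D(b(1)**2, 64) = -(19631 - 1*(-7369)) + (-11/2 - 1/4*64) = -(19631 + 7369) + (-11/2 - 16) = -1*27000 - 43/2 = -27000 - 43/2 = -54043/2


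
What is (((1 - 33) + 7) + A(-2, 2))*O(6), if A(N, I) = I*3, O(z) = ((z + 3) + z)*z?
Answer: -1710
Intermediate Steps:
O(z) = z*(3 + 2*z) (O(z) = ((3 + z) + z)*z = (3 + 2*z)*z = z*(3 + 2*z))
A(N, I) = 3*I
(((1 - 33) + 7) + A(-2, 2))*O(6) = (((1 - 33) + 7) + 3*2)*(6*(3 + 2*6)) = ((-32 + 7) + 6)*(6*(3 + 12)) = (-25 + 6)*(6*15) = -19*90 = -1710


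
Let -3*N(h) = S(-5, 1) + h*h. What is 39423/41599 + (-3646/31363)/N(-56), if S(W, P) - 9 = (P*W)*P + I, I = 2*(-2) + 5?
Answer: 76158066221/80352288267 ≈ 0.94780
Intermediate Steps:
I = 1 (I = -4 + 5 = 1)
S(W, P) = 10 + W*P**2 (S(W, P) = 9 + ((P*W)*P + 1) = 9 + (W*P**2 + 1) = 9 + (1 + W*P**2) = 10 + W*P**2)
N(h) = -5/3 - h**2/3 (N(h) = -((10 - 5*1**2) + h*h)/3 = -((10 - 5*1) + h**2)/3 = -((10 - 5) + h**2)/3 = -(5 + h**2)/3 = -5/3 - h**2/3)
39423/41599 + (-3646/31363)/N(-56) = 39423/41599 + (-3646/31363)/(-5/3 - 1/3*(-56)**2) = 39423*(1/41599) + (-3646*1/31363)/(-5/3 - 1/3*3136) = 2319/2447 - 3646/(31363*(-5/3 - 3136/3)) = 2319/2447 - 3646/31363/(-1047) = 2319/2447 - 3646/31363*(-1/1047) = 2319/2447 + 3646/32837061 = 76158066221/80352288267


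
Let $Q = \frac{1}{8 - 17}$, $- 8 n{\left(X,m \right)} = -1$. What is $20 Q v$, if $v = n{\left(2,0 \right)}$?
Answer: $- \frac{5}{18} \approx -0.27778$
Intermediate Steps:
$n{\left(X,m \right)} = \frac{1}{8}$ ($n{\left(X,m \right)} = \left(- \frac{1}{8}\right) \left(-1\right) = \frac{1}{8}$)
$Q = - \frac{1}{9}$ ($Q = \frac{1}{-9} = - \frac{1}{9} \approx -0.11111$)
$v = \frac{1}{8} \approx 0.125$
$20 Q v = 20 \left(- \frac{1}{9}\right) \frac{1}{8} = \left(- \frac{20}{9}\right) \frac{1}{8} = - \frac{5}{18}$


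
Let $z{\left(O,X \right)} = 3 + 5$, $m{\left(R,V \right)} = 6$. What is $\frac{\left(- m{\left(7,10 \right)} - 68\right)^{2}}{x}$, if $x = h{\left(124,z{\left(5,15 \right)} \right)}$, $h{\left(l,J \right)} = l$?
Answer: $\frac{1369}{31} \approx 44.161$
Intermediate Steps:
$z{\left(O,X \right)} = 8$
$x = 124$
$\frac{\left(- m{\left(7,10 \right)} - 68\right)^{2}}{x} = \frac{\left(\left(-1\right) 6 - 68\right)^{2}}{124} = \left(-6 - 68\right)^{2} \cdot \frac{1}{124} = \left(-74\right)^{2} \cdot \frac{1}{124} = 5476 \cdot \frac{1}{124} = \frac{1369}{31}$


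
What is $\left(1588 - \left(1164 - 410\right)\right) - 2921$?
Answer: $-2087$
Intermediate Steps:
$\left(1588 - \left(1164 - 410\right)\right) - 2921 = \left(1588 - 754\right) - 2921 = 834 - 2921 = -2087$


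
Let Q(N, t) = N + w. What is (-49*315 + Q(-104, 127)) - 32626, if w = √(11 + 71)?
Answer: -48165 + √82 ≈ -48156.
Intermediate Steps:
w = √82 ≈ 9.0554
Q(N, t) = N + √82
(-49*315 + Q(-104, 127)) - 32626 = (-49*315 + (-104 + √82)) - 32626 = (-15435 + (-104 + √82)) - 32626 = (-15539 + √82) - 32626 = -48165 + √82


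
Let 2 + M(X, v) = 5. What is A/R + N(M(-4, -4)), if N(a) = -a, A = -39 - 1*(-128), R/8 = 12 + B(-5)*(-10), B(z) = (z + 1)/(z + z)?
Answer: -103/64 ≈ -1.6094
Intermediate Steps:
M(X, v) = 3 (M(X, v) = -2 + 5 = 3)
B(z) = (1 + z)/(2*z) (B(z) = (1 + z)/((2*z)) = (1 + z)*(1/(2*z)) = (1 + z)/(2*z))
R = 64 (R = 8*(12 + ((1/2)*(1 - 5)/(-5))*(-10)) = 8*(12 + ((1/2)*(-1/5)*(-4))*(-10)) = 8*(12 + (2/5)*(-10)) = 8*(12 - 4) = 8*8 = 64)
A = 89 (A = -39 + 128 = 89)
A/R + N(M(-4, -4)) = 89/64 - 1*3 = 89*(1/64) - 3 = 89/64 - 3 = -103/64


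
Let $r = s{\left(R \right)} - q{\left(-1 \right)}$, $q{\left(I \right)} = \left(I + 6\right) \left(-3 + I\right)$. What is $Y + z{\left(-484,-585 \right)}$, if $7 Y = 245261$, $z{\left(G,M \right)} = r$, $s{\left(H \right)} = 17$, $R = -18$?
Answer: $\frac{245520}{7} \approx 35074.0$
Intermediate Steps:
$q{\left(I \right)} = \left(-3 + I\right) \left(6 + I\right)$ ($q{\left(I \right)} = \left(6 + I\right) \left(-3 + I\right) = \left(-3 + I\right) \left(6 + I\right)$)
$r = 37$ ($r = 17 - \left(-18 + \left(-1\right)^{2} + 3 \left(-1\right)\right) = 17 - \left(-18 + 1 - 3\right) = 17 - -20 = 17 + 20 = 37$)
$z{\left(G,M \right)} = 37$
$Y = \frac{245261}{7}$ ($Y = \frac{1}{7} \cdot 245261 = \frac{245261}{7} \approx 35037.0$)
$Y + z{\left(-484,-585 \right)} = \frac{245261}{7} + 37 = \frac{245520}{7}$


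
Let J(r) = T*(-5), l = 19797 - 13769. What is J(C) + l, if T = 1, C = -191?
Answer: 6023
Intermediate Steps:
l = 6028
J(r) = -5 (J(r) = 1*(-5) = -5)
J(C) + l = -5 + 6028 = 6023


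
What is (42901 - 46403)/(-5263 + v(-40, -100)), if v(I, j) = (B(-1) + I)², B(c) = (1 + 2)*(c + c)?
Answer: 3502/3147 ≈ 1.1128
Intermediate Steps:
B(c) = 6*c (B(c) = 3*(2*c) = 6*c)
v(I, j) = (-6 + I)² (v(I, j) = (6*(-1) + I)² = (-6 + I)²)
(42901 - 46403)/(-5263 + v(-40, -100)) = (42901 - 46403)/(-5263 + (-6 - 40)²) = -3502/(-5263 + (-46)²) = -3502/(-5263 + 2116) = -3502/(-3147) = -3502*(-1/3147) = 3502/3147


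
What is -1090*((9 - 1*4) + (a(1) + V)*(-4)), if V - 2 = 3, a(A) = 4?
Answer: 33790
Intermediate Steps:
V = 5 (V = 2 + 3 = 5)
-1090*((9 - 1*4) + (a(1) + V)*(-4)) = -1090*((9 - 1*4) + (4 + 5)*(-4)) = -1090*((9 - 4) + 9*(-4)) = -1090*(5 - 36) = -1090*(-31) = 33790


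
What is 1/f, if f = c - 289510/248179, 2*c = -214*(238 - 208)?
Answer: -248179/796944100 ≈ -0.00031141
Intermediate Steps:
c = -3210 (c = (-214*(238 - 208))/2 = (-214*30)/2 = (1/2)*(-6420) = -3210)
f = -796944100/248179 (f = -3210 - 289510/248179 = -796944100/248179 ≈ -3211.2)
1/f = 1/(-796944100/248179) = -248179/796944100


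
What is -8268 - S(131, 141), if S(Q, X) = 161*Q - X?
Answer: -29218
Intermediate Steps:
S(Q, X) = -X + 161*Q
-8268 - S(131, 141) = -8268 - (-1*141 + 161*131) = -8268 - (-141 + 21091) = -8268 - 1*20950 = -8268 - 20950 = -29218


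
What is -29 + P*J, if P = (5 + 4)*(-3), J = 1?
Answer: -56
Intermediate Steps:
P = -27 (P = 9*(-3) = -27)
-29 + P*J = -29 - 27*1 = -29 - 27 = -56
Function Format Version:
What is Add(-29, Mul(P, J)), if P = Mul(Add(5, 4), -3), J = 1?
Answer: -56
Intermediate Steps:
P = -27 (P = Mul(9, -3) = -27)
Add(-29, Mul(P, J)) = Add(-29, Mul(-27, 1)) = Add(-29, -27) = -56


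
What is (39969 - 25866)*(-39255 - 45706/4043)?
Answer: -2238903022113/4043 ≈ -5.5377e+8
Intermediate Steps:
(39969 - 25866)*(-39255 - 45706/4043) = 14103*(-39255 - 45706*1/4043) = 14103*(-39255 - 45706/4043) = 14103*(-158753671/4043) = -2238903022113/4043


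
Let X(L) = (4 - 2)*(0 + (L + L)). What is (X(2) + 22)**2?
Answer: 900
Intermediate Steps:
X(L) = 4*L (X(L) = 2*(0 + 2*L) = 2*(2*L) = 4*L)
(X(2) + 22)**2 = (4*2 + 22)**2 = (8 + 22)**2 = 30**2 = 900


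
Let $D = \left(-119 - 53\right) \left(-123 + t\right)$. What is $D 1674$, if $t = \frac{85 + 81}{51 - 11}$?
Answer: $\frac{171101214}{5} \approx 3.422 \cdot 10^{7}$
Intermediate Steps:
$t = \frac{83}{20}$ ($t = \frac{166}{40} = 166 \cdot \frac{1}{40} = \frac{83}{20} \approx 4.15$)
$D = \frac{102211}{5}$ ($D = \left(-119 - 53\right) \left(-123 + \frac{83}{20}\right) = \left(-119 - 53\right) \left(- \frac{2377}{20}\right) = \left(-172\right) \left(- \frac{2377}{20}\right) = \frac{102211}{5} \approx 20442.0$)
$D 1674 = \frac{102211}{5} \cdot 1674 = \frac{171101214}{5}$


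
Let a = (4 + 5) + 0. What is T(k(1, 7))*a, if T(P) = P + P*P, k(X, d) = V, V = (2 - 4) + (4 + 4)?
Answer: 378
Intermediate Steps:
V = 6 (V = -2 + 8 = 6)
k(X, d) = 6
T(P) = P + P**2
a = 9 (a = 9 + 0 = 9)
T(k(1, 7))*a = (6*(1 + 6))*9 = (6*7)*9 = 42*9 = 378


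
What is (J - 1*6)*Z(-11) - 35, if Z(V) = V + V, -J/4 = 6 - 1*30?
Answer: -2015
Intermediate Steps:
J = 96 (J = -4*(6 - 1*30) = -4*(6 - 30) = -4*(-24) = 96)
Z(V) = 2*V
(J - 1*6)*Z(-11) - 35 = (96 - 1*6)*(2*(-11)) - 35 = (96 - 6)*(-22) - 35 = 90*(-22) - 35 = -1980 - 35 = -2015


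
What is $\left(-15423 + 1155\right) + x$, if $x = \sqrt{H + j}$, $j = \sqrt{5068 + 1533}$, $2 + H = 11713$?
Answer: $-14268 + \sqrt{11711 + \sqrt{6601}} \approx -14159.0$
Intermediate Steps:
$H = 11711$ ($H = -2 + 11713 = 11711$)
$j = \sqrt{6601} \approx 81.247$
$x = \sqrt{11711 + \sqrt{6601}} \approx 108.59$
$\left(-15423 + 1155\right) + x = \left(-15423 + 1155\right) + \sqrt{11711 + \sqrt{6601}} = -14268 + \sqrt{11711 + \sqrt{6601}}$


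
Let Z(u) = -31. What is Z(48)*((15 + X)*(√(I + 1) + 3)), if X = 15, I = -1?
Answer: -2790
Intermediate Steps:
Z(48)*((15 + X)*(√(I + 1) + 3)) = -31*(15 + 15)*(√(-1 + 1) + 3) = -930*(√0 + 3) = -930*(0 + 3) = -930*3 = -31*90 = -2790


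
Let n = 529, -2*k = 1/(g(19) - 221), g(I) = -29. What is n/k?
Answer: 264500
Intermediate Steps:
k = 1/500 (k = -1/(2*(-29 - 221)) = -½/(-250) = -½*(-1/250) = 1/500 ≈ 0.0020000)
n/k = 529/(1/500) = 529*500 = 264500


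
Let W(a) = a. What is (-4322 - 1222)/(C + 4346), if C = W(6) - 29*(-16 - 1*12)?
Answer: -1386/1291 ≈ -1.0736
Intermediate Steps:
C = 818 (C = 6 - 29*(-16 - 1*12) = 6 - 29*(-16 - 12) = 6 - 29*(-28) = 6 + 812 = 818)
(-4322 - 1222)/(C + 4346) = (-4322 - 1222)/(818 + 4346) = -5544/5164 = -5544*1/5164 = -1386/1291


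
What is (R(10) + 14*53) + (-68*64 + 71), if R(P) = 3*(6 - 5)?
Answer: -3536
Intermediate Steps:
R(P) = 3 (R(P) = 3*1 = 3)
(R(10) + 14*53) + (-68*64 + 71) = (3 + 14*53) + (-68*64 + 71) = (3 + 742) + (-4352 + 71) = 745 - 4281 = -3536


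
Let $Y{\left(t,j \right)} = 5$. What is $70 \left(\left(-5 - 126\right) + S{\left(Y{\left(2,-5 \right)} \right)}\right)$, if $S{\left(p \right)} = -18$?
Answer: $-10430$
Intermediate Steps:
$70 \left(\left(-5 - 126\right) + S{\left(Y{\left(2,-5 \right)} \right)}\right) = 70 \left(\left(-5 - 126\right) - 18\right) = 70 \left(-131 - 18\right) = 70 \left(-149\right) = -10430$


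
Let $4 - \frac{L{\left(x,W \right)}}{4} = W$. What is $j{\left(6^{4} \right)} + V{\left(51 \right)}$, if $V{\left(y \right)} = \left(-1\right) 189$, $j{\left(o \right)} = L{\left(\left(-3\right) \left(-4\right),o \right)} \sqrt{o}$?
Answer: $-186237$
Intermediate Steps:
$L{\left(x,W \right)} = 16 - 4 W$
$j{\left(o \right)} = \sqrt{o} \left(16 - 4 o\right)$ ($j{\left(o \right)} = \left(16 - 4 o\right) \sqrt{o} = \sqrt{o} \left(16 - 4 o\right)$)
$V{\left(y \right)} = -189$
$j{\left(6^{4} \right)} + V{\left(51 \right)} = 4 \sqrt{6^{4}} \left(4 - 6^{4}\right) - 189 = 4 \sqrt{1296} \left(4 - 1296\right) - 189 = 4 \cdot 36 \left(4 - 1296\right) - 189 = 4 \cdot 36 \left(-1292\right) - 189 = -186048 - 189 = -186237$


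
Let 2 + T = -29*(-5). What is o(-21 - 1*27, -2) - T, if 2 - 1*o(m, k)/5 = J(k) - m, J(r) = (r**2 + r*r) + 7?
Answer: -448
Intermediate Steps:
J(r) = 7 + 2*r**2 (J(r) = (r**2 + r**2) + 7 = 2*r**2 + 7 = 7 + 2*r**2)
o(m, k) = -25 - 10*k**2 + 5*m (o(m, k) = 10 - 5*((7 + 2*k**2) - m) = 10 - 5*(7 - m + 2*k**2) = 10 + (-35 - 10*k**2 + 5*m) = -25 - 10*k**2 + 5*m)
T = 143 (T = -2 - 29*(-5) = -2 + 145 = 143)
o(-21 - 1*27, -2) - T = (-25 - 10*(-2)**2 + 5*(-21 - 1*27)) - 1*143 = (-25 - 10*4 + 5*(-21 - 27)) - 143 = (-25 - 40 + 5*(-48)) - 143 = (-25 - 40 - 240) - 143 = -305 - 143 = -448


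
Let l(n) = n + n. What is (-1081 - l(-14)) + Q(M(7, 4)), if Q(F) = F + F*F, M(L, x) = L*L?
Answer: 1397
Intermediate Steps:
l(n) = 2*n
M(L, x) = L²
Q(F) = F + F²
(-1081 - l(-14)) + Q(M(7, 4)) = (-1081 - 2*(-14)) + 7²*(1 + 7²) = (-1081 - 1*(-28)) + 49*(1 + 49) = (-1081 + 28) + 49*50 = -1053 + 2450 = 1397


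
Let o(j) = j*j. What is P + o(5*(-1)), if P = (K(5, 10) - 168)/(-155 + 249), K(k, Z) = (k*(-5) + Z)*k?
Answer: 2107/94 ≈ 22.415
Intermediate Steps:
o(j) = j²
K(k, Z) = k*(Z - 5*k) (K(k, Z) = (-5*k + Z)*k = (Z - 5*k)*k = k*(Z - 5*k))
P = -243/94 (P = (5*(10 - 5*5) - 168)/(-155 + 249) = (5*(10 - 25) - 168)/94 = (5*(-15) - 168)*(1/94) = (-75 - 168)*(1/94) = -243*1/94 = -243/94 ≈ -2.5851)
P + o(5*(-1)) = -243/94 + (5*(-1))² = -243/94 + (-5)² = -243/94 + 25 = 2107/94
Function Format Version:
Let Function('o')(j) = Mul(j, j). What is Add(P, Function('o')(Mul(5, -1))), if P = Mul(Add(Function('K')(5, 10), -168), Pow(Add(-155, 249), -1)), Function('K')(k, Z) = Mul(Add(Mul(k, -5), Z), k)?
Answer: Rational(2107, 94) ≈ 22.415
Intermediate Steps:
Function('o')(j) = Pow(j, 2)
Function('K')(k, Z) = Mul(k, Add(Z, Mul(-5, k))) (Function('K')(k, Z) = Mul(Add(Mul(-5, k), Z), k) = Mul(Add(Z, Mul(-5, k)), k) = Mul(k, Add(Z, Mul(-5, k))))
P = Rational(-243, 94) (P = Mul(Add(Mul(5, Add(10, Mul(-5, 5))), -168), Pow(Add(-155, 249), -1)) = Mul(Add(Mul(5, Add(10, -25)), -168), Pow(94, -1)) = Mul(Add(Mul(5, -15), -168), Rational(1, 94)) = Mul(Add(-75, -168), Rational(1, 94)) = Mul(-243, Rational(1, 94)) = Rational(-243, 94) ≈ -2.5851)
Add(P, Function('o')(Mul(5, -1))) = Add(Rational(-243, 94), Pow(Mul(5, -1), 2)) = Add(Rational(-243, 94), Pow(-5, 2)) = Add(Rational(-243, 94), 25) = Rational(2107, 94)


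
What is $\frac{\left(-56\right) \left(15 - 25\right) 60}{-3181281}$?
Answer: $- \frac{11200}{1060427} \approx -0.010562$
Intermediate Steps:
$\frac{\left(-56\right) \left(15 - 25\right) 60}{-3181281} = - 56 \left(15 - 25\right) 60 \left(- \frac{1}{3181281}\right) = - 56 \left(\left(-10\right) 60\right) \left(- \frac{1}{3181281}\right) = \left(-56\right) \left(-600\right) \left(- \frac{1}{3181281}\right) = 33600 \left(- \frac{1}{3181281}\right) = - \frac{11200}{1060427}$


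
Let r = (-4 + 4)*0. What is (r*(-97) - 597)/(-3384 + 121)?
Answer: 597/3263 ≈ 0.18296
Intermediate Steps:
r = 0 (r = 0*0 = 0)
(r*(-97) - 597)/(-3384 + 121) = (0*(-97) - 597)/(-3384 + 121) = (0 - 597)/(-3263) = -597*(-1/3263) = 597/3263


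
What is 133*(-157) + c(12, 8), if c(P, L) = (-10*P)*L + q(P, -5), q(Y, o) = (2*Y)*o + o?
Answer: -21966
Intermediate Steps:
q(Y, o) = o + 2*Y*o (q(Y, o) = 2*Y*o + o = o + 2*Y*o)
c(P, L) = -5 - 10*P - 10*L*P (c(P, L) = (-10*P)*L - 5*(1 + 2*P) = -10*L*P + (-5 - 10*P) = -5 - 10*P - 10*L*P)
133*(-157) + c(12, 8) = 133*(-157) + (-5 - 10*12 - 10*8*12) = -20881 + (-5 - 120 - 960) = -20881 - 1085 = -21966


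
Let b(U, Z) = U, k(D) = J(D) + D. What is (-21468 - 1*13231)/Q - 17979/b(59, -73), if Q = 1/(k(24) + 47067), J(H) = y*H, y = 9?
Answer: -96848847966/59 ≈ -1.6415e+9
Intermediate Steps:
J(H) = 9*H
k(D) = 10*D (k(D) = 9*D + D = 10*D)
Q = 1/47307 (Q = 1/(10*24 + 47067) = 1/(240 + 47067) = 1/47307 ≈ 2.1139e-5)
(-21468 - 1*13231)/Q - 17979/b(59, -73) = (-21468 - 1*13231)/(1/47307) - 17979/59 = (-21468 - 13231)*47307 - 17979*1/59 = -34699*47307 - 17979/59 = -1641505593 - 17979/59 = -96848847966/59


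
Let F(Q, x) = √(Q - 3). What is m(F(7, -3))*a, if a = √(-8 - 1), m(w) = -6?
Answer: -18*I ≈ -18.0*I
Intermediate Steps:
F(Q, x) = √(-3 + Q)
a = 3*I (a = √(-9) = 3*I ≈ 3.0*I)
m(F(7, -3))*a = -18*I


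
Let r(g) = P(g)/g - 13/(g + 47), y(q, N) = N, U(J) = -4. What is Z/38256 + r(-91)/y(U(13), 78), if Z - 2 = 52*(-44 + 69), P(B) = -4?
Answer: 1592431/41485444 ≈ 0.038385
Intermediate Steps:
r(g) = -13/(47 + g) - 4/g (r(g) = -4/g - 13/(g + 47) = -4/g - 13/(47 + g) = -13/(47 + g) - 4/g)
Z = 1302 (Z = 2 + 52*(-44 + 69) = 2 + 52*25 = 2 + 1300 = 1302)
Z/38256 + r(-91)/y(U(13), 78) = 1302/38256 + ((-188 - 17*(-91))/((-91)*(47 - 91)))/78 = 1302*(1/38256) - 1/91*(-188 + 1547)/(-44)*(1/78) = 217/6376 - 1/91*(-1/44)*1359*(1/78) = 217/6376 + (1359/4004)*(1/78) = 217/6376 + 453/104104 = 1592431/41485444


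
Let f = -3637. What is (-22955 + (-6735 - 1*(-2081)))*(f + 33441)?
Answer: -822858636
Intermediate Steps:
(-22955 + (-6735 - 1*(-2081)))*(f + 33441) = (-22955 + (-6735 - 1*(-2081)))*(-3637 + 33441) = (-22955 + (-6735 + 2081))*29804 = (-22955 - 4654)*29804 = -27609*29804 = -822858636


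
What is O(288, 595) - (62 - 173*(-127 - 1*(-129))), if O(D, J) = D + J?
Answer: 1167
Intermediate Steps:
O(288, 595) - (62 - 173*(-127 - 1*(-129))) = (288 + 595) - (62 - 173*(-127 - 1*(-129))) = 883 - (62 - 173*(-127 + 129)) = 883 - (62 - 173*2) = 883 - (62 - 346) = 883 - 1*(-284) = 883 + 284 = 1167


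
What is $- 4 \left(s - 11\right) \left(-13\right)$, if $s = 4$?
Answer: $-364$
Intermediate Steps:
$- 4 \left(s - 11\right) \left(-13\right) = - 4 \left(4 - 11\right) \left(-13\right) = \left(-4\right) \left(-7\right) \left(-13\right) = 28 \left(-13\right) = -364$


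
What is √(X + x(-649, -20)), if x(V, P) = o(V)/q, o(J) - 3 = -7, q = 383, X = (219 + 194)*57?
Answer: √3453204217/383 ≈ 153.43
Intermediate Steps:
X = 23541 (X = 413*57 = 23541)
o(J) = -4 (o(J) = 3 - 7 = -4)
x(V, P) = -4/383
√(X + x(-649, -20)) = √(23541 - 4/383) = √(9016199/383) = √3453204217/383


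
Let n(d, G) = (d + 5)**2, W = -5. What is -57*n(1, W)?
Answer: -2052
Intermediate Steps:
n(d, G) = (5 + d)**2
-57*n(1, W) = -57*(5 + 1)**2 = -57*6**2 = -57*36 = -2052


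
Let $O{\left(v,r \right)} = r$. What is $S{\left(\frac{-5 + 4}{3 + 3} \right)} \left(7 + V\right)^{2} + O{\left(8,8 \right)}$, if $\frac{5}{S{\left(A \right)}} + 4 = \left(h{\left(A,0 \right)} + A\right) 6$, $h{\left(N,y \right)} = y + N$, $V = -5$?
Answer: $\frac{14}{3} \approx 4.6667$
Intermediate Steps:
$h{\left(N,y \right)} = N + y$
$S{\left(A \right)} = \frac{5}{-4 + 12 A}$ ($S{\left(A \right)} = \frac{5}{-4 + \left(\left(A + 0\right) + A\right) 6} = \frac{5}{-4 + \left(A + A\right) 6} = \frac{5}{-4 + 2 A 6} = \frac{5}{-4 + 12 A}$)
$S{\left(\frac{-5 + 4}{3 + 3} \right)} \left(7 + V\right)^{2} + O{\left(8,8 \right)} = \frac{5}{4 \left(-1 + 3 \frac{-5 + 4}{3 + 3}\right)} \left(7 - 5\right)^{2} + 8 = \frac{5}{4 \left(-1 + 3 \left(- \frac{1}{6}\right)\right)} 2^{2} + 8 = \frac{5}{4 \left(-1 + 3 \left(\left(-1\right) \frac{1}{6}\right)\right)} 4 + 8 = \frac{5}{4 \left(-1 + 3 \left(- \frac{1}{6}\right)\right)} 4 + 8 = \frac{5}{4 \left(-1 - \frac{1}{2}\right)} 4 + 8 = \frac{5}{4 \left(- \frac{3}{2}\right)} 4 + 8 = \frac{5}{4} \left(- \frac{2}{3}\right) 4 + 8 = \left(- \frac{5}{6}\right) 4 + 8 = - \frac{10}{3} + 8 = \frac{14}{3}$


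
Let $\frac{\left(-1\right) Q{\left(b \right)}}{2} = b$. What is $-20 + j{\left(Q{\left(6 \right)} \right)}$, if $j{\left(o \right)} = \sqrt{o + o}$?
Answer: $-20 + 2 i \sqrt{6} \approx -20.0 + 4.899 i$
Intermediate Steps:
$Q{\left(b \right)} = - 2 b$
$j{\left(o \right)} = \sqrt{2} \sqrt{o}$ ($j{\left(o \right)} = \sqrt{2 o} = \sqrt{2} \sqrt{o}$)
$-20 + j{\left(Q{\left(6 \right)} \right)} = -20 + \sqrt{2} \sqrt{\left(-2\right) 6} = -20 + \sqrt{2} \sqrt{-12} = -20 + \sqrt{2} \cdot 2 i \sqrt{3} = -20 + 2 i \sqrt{6}$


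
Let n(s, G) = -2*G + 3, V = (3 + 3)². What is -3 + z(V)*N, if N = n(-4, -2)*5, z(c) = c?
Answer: 1257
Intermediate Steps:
V = 36 (V = 6² = 36)
n(s, G) = 3 - 2*G
N = 35 (N = (3 - 2*(-2))*5 = (3 + 4)*5 = 7*5 = 35)
-3 + z(V)*N = -3 + 36*35 = -3 + 1260 = 1257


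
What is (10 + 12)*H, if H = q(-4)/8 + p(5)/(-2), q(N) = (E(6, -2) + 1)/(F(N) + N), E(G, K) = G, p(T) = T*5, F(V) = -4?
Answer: -8877/32 ≈ -277.41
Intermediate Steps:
p(T) = 5*T
q(N) = 7/(-4 + N) (q(N) = (6 + 1)/(-4 + N) = 7/(-4 + N))
H = -807/64 (H = (7/(-4 - 4))/8 + (5*5)/(-2) = (7/(-8))*(⅛) + 25*(-½) = (7*(-⅛))*(⅛) - 25/2 = -7/8*⅛ - 25/2 = -7/64 - 25/2 = -807/64 ≈ -12.609)
(10 + 12)*H = (10 + 12)*(-807/64) = 22*(-807/64) = -8877/32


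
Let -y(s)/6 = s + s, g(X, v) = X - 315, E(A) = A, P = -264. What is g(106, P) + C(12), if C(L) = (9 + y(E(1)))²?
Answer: -200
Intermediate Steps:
g(X, v) = -315 + X
y(s) = -12*s (y(s) = -6*(s + s) = -12*s)
C(L) = 9 (C(L) = (9 - 12*1)² = (9 - 12)² = (-3)² = 9)
g(106, P) + C(12) = (-315 + 106) + 9 = -209 + 9 = -200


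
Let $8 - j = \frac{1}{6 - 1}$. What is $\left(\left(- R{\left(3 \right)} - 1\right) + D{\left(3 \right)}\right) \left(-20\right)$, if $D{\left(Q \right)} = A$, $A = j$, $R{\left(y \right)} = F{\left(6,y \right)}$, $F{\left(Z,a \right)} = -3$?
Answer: $-196$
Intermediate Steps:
$j = \frac{39}{5}$ ($j = 8 - \frac{1}{6 - 1} = 8 - \frac{1}{5} = \frac{39}{5} \approx 7.8$)
$R{\left(y \right)} = -3$
$A = \frac{39}{5} \approx 7.8$
$D{\left(Q \right)} = \frac{39}{5}$
$\left(\left(- R{\left(3 \right)} - 1\right) + D{\left(3 \right)}\right) \left(-20\right) = \left(\left(\left(-1\right) \left(-3\right) - 1\right) + \frac{39}{5}\right) \left(-20\right) = \left(\left(3 - 1\right) + \frac{39}{5}\right) \left(-20\right) = \left(2 + \frac{39}{5}\right) \left(-20\right) = \frac{49}{5} \left(-20\right) = -196$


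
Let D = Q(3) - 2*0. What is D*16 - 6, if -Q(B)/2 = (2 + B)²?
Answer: -806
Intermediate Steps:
Q(B) = -2*(2 + B)²
D = -50 (D = -2*(2 + 3)² - 2*0 = -2*5² + 0 = -2*25 + 0 = -50 + 0 = -50)
D*16 - 6 = -50*16 - 6 = -800 - 6 = -806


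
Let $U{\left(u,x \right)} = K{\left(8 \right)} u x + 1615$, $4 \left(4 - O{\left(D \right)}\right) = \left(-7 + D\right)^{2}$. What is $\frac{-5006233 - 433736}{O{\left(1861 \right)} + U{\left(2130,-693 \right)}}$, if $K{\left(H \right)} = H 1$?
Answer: $\frac{5439969}{12666430} \approx 0.42948$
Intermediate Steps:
$K{\left(H \right)} = H$
$O{\left(D \right)} = 4 - \frac{\left(-7 + D\right)^{2}}{4}$
$U{\left(u,x \right)} = 1615 + 8 u x$ ($U{\left(u,x \right)} = 8 u x + 1615 = 1615 + 8 u x$)
$\frac{-5006233 - 433736}{O{\left(1861 \right)} + U{\left(2130,-693 \right)}} = \frac{-5006233 - 433736}{\left(4 - \frac{\left(-7 + 1861\right)^{2}}{4}\right) + \left(1615 + 8 \cdot 2130 \left(-693\right)\right)} = - \frac{5439969}{\left(4 - \frac{1854^{2}}{4}\right) + \left(1615 - 11808720\right)} = - \frac{5439969}{\left(4 - 859329\right) - 11807105} = - \frac{5439969}{-859325 - 11807105} = - \frac{5439969}{-12666430} = \left(-5439969\right) \left(- \frac{1}{12666430}\right) = \frac{5439969}{12666430}$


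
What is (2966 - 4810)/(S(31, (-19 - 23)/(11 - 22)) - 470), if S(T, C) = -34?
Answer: 461/126 ≈ 3.6587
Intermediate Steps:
(2966 - 4810)/(S(31, (-19 - 23)/(11 - 22)) - 470) = (2966 - 4810)/(-34 - 470) = -1844/(-504) = -1844*(-1/504) = 461/126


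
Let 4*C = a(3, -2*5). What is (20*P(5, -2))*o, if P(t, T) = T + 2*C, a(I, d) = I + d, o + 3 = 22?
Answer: -2090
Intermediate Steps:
o = 19 (o = -3 + 22 = 19)
C = -7/4 (C = (3 - 2*5)/4 = (3 - 10)/4 = (¼)*(-7) = -7/4 ≈ -1.7500)
P(t, T) = -7/2 + T (P(t, T) = T + 2*(-7/4) = T - 7/2 = -7/2 + T)
(20*P(5, -2))*o = (20*(-7/2 - 2))*19 = (20*(-11/2))*19 = -110*19 = -2090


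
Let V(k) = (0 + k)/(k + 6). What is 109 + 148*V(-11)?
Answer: 2173/5 ≈ 434.60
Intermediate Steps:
V(k) = k/(6 + k)
109 + 148*V(-11) = 109 + 148*(-11/(6 - 11)) = 109 + 148*(-11/(-5)) = 109 + 148*(-11*(-⅕)) = 109 + 148*(11/5) = 109 + 1628/5 = 2173/5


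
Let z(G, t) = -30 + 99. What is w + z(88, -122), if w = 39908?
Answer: 39977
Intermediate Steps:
z(G, t) = 69
w + z(88, -122) = 39908 + 69 = 39977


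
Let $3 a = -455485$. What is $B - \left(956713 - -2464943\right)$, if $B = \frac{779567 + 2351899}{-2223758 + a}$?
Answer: $- \frac{24385327087302}{7126759} \approx -3.4217 \cdot 10^{6}$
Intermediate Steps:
$a = - \frac{455485}{3}$ ($a = \frac{1}{3} \left(-455485\right) = - \frac{455485}{3} \approx -1.5183 \cdot 10^{5}$)
$B = - \frac{9394398}{7126759}$ ($B = \frac{779567 + 2351899}{-2223758 - \frac{455485}{3}} = \frac{3131466}{- \frac{7126759}{3}} = 3131466 \left(- \frac{3}{7126759}\right) = - \frac{9394398}{7126759} \approx -1.3182$)
$B - \left(956713 - -2464943\right) = - \frac{9394398}{7126759} - \left(956713 - -2464943\right) = - \frac{9394398}{7126759} - \left(956713 + 2464943\right) = - \frac{9394398}{7126759} - 3421656 = - \frac{24385327087302}{7126759}$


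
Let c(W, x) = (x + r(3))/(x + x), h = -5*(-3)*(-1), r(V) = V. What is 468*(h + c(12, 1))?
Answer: -6084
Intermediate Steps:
h = -15 (h = 15*(-1) = -15)
c(W, x) = (3 + x)/(2*x) (c(W, x) = (x + 3)/(x + x) = (3 + x)/((2*x)) = (3 + x)*(1/(2*x)) = (3 + x)/(2*x))
468*(h + c(12, 1)) = 468*(-15 + (½)*(3 + 1)/1) = 468*(-15 + (½)*1*4) = 468*(-15 + 2) = 468*(-13) = -6084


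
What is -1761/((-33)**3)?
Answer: 587/11979 ≈ 0.049002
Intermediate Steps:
-1761/((-33)**3) = -1761/(-35937) = -1761*(-1/35937) = 587/11979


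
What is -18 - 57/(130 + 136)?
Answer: -255/14 ≈ -18.214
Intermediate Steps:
-18 - 57/(130 + 136) = -18 - 57/266 = -18 + (1/266)*(-57) = -18 - 3/14 = -255/14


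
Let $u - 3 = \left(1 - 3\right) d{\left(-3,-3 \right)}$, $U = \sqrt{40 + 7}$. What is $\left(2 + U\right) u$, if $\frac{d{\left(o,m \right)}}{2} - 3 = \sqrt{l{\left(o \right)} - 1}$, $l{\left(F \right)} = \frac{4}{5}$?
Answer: $\frac{\left(-45 - 4 i \sqrt{5}\right) \left(2 + \sqrt{47}\right)}{5} \approx -79.701 - 15.841 i$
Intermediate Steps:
$l{\left(F \right)} = \frac{4}{5}$ ($l{\left(F \right)} = 4 \cdot \frac{1}{5} = \frac{4}{5}$)
$d{\left(o,m \right)} = 6 + \frac{2 i \sqrt{5}}{5}$ ($d{\left(o,m \right)} = 6 + 2 \sqrt{\frac{4}{5} - 1} = 6 + 2 \sqrt{- \frac{1}{5}} = 6 + 2 \frac{i \sqrt{5}}{5} = 6 + \frac{2 i \sqrt{5}}{5}$)
$U = \sqrt{47} \approx 6.8557$
$u = -9 - \frac{4 i \sqrt{5}}{5}$ ($u = 3 + \left(1 - 3\right) \left(6 + \frac{2 i \sqrt{5}}{5}\right) = 3 - 2 \left(6 + \frac{2 i \sqrt{5}}{5}\right) = 3 - \left(12 + \frac{4 i \sqrt{5}}{5}\right) = -9 - \frac{4 i \sqrt{5}}{5} \approx -9.0 - 1.7889 i$)
$\left(2 + U\right) u = \left(2 + \sqrt{47}\right) \left(-9 - \frac{4 i \sqrt{5}}{5}\right) = \left(-9 - \frac{4 i \sqrt{5}}{5}\right) \left(2 + \sqrt{47}\right)$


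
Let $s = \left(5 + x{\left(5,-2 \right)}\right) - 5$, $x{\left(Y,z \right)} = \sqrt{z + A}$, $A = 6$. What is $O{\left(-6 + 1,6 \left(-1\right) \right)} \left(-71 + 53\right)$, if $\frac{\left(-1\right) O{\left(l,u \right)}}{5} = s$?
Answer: $180$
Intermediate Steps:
$x{\left(Y,z \right)} = \sqrt{6 + z}$ ($x{\left(Y,z \right)} = \sqrt{z + 6} = \sqrt{6 + z}$)
$s = 2$ ($s = \left(5 + \sqrt{6 - 2}\right) - 5 = \left(5 + \sqrt{4}\right) - 5 = \left(5 + 2\right) - 5 = 7 - 5 = 2$)
$O{\left(l,u \right)} = -10$ ($O{\left(l,u \right)} = \left(-5\right) 2 = -10$)
$O{\left(-6 + 1,6 \left(-1\right) \right)} \left(-71 + 53\right) = - 10 \left(-71 + 53\right) = \left(-10\right) \left(-18\right) = 180$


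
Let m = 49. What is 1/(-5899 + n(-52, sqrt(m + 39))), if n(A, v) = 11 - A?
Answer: -1/5836 ≈ -0.00017135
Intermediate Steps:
1/(-5899 + n(-52, sqrt(m + 39))) = 1/(-5899 + (11 - 1*(-52))) = 1/(-5899 + (11 + 52)) = 1/(-5899 + 63) = 1/(-5836) = -1/5836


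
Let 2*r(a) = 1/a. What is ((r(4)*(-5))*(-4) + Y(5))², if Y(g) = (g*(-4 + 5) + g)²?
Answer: 42025/4 ≈ 10506.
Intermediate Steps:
Y(g) = 4*g² (Y(g) = (g*1 + g)² = (g + g)² = (2*g)² = 4*g²)
r(a) = 1/(2*a) (r(a) = (1/a)/2 = 1/(2*a))
((r(4)*(-5))*(-4) + Y(5))² = ((((½)/4)*(-5))*(-4) + 4*5²)² = ((((½)*(¼))*(-5))*(-4) + 4*25)² = (((⅛)*(-5))*(-4) + 100)² = (-5/8*(-4) + 100)² = (5/2 + 100)² = (205/2)² = 42025/4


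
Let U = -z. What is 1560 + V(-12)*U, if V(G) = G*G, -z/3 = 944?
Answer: 409368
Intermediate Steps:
z = -2832 (z = -3*944 = -2832)
V(G) = G²
U = 2832 (U = -1*(-2832) = 2832)
1560 + V(-12)*U = 1560 + (-12)²*2832 = 1560 + 144*2832 = 1560 + 407808 = 409368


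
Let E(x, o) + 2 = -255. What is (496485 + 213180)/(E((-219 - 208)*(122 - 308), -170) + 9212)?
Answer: 47311/597 ≈ 79.248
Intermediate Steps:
E(x, o) = -257 (E(x, o) = -2 - 255 = -257)
(496485 + 213180)/(E((-219 - 208)*(122 - 308), -170) + 9212) = (496485 + 213180)/(-257 + 9212) = 709665/8955 = 709665*(1/8955) = 47311/597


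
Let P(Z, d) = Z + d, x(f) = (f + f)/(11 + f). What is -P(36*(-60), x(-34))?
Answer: 49612/23 ≈ 2157.0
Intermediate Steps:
x(f) = 2*f/(11 + f) (x(f) = (2*f)/(11 + f) = 2*f/(11 + f))
-P(36*(-60), x(-34)) = -(36*(-60) + 2*(-34)/(11 - 34)) = -(-2160 + 2*(-34)/(-23)) = -(-2160 + 2*(-34)*(-1/23)) = -(-2160 + 68/23) = -1*(-49612/23) = 49612/23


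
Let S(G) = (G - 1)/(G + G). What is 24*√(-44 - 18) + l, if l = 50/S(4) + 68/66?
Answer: 1478/11 + 24*I*√62 ≈ 134.36 + 188.98*I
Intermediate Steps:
S(G) = (-1 + G)/(2*G) (S(G) = (-1 + G)/((2*G)) = (-1 + G)*(1/(2*G)) = (-1 + G)/(2*G))
l = 1478/11 (l = 50/(((½)*(-1 + 4)/4)) + 68/66 = 50/(((½)*(¼)*3)) + 68*(1/66) = 50/(3/8) + 34/33 = 50*(8/3) + 34/33 = 400/3 + 34/33 = 1478/11 ≈ 134.36)
24*√(-44 - 18) + l = 24*√(-44 - 18) + 1478/11 = 24*√(-62) + 1478/11 = 24*(I*√62) + 1478/11 = 24*I*√62 + 1478/11 = 1478/11 + 24*I*√62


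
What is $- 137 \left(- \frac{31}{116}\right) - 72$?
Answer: $- \frac{4105}{116} \approx -35.388$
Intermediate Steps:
$- 137 \left(- \frac{31}{116}\right) - 72 = - 137 \left(\left(-31\right) \frac{1}{116}\right) - 72 = \left(-137\right) \left(- \frac{31}{116}\right) - 72 = \frac{4247}{116} - 72 = - \frac{4105}{116}$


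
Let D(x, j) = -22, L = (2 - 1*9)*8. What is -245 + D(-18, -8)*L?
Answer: 987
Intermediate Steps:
L = -56 (L = (2 - 9)*8 = -7*8 = -56)
-245 + D(-18, -8)*L = -245 - 22*(-56) = -245 + 1232 = 987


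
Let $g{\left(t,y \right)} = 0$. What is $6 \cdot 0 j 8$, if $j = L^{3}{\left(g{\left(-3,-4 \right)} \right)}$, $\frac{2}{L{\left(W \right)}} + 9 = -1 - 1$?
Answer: $0$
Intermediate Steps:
$L{\left(W \right)} = - \frac{2}{11}$ ($L{\left(W \right)} = \frac{2}{-9 - 2} = \frac{2}{-11} = 2 \left(- \frac{1}{11}\right) = - \frac{2}{11}$)
$j = - \frac{8}{1331}$ ($j = \left(- \frac{2}{11}\right)^{3} = - \frac{8}{1331} \approx -0.0060105$)
$6 \cdot 0 j 8 = 6 \cdot 0 \left(- \frac{8}{1331}\right) 8 = 0 \left(- \frac{8}{1331}\right) 8 = 0 \cdot 8 = 0$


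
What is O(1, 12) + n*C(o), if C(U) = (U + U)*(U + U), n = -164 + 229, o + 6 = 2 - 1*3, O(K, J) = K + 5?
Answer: 12746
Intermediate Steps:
O(K, J) = 5 + K
o = -7 (o = -6 + (2 - 1*3) = -6 + (2 - 3) = -6 - 1 = -7)
n = 65
C(U) = 4*U² (C(U) = (2*U)*(2*U) = 4*U²)
O(1, 12) + n*C(o) = (5 + 1) + 65*(4*(-7)²) = 6 + 65*(4*49) = 6 + 65*196 = 6 + 12740 = 12746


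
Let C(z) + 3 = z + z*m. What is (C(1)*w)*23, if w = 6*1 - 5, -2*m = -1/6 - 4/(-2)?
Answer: -805/12 ≈ -67.083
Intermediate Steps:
m = -11/12 (m = -(-1/6 - 4/(-2))/2 = -(-1*⅙ - 4*(-½))/2 = -(-⅙ + 2)/2 = -½*11/6 = -11/12 ≈ -0.91667)
C(z) = -3 + z/12 (C(z) = -3 + (z + z*(-11/12)) = -3 + (z - 11*z/12) = -3 + z/12)
w = 1 (w = 6 - 5 = 1)
(C(1)*w)*23 = ((-3 + (1/12)*1)*1)*23 = ((-3 + 1/12)*1)*23 = -35/12*1*23 = -35/12*23 = -805/12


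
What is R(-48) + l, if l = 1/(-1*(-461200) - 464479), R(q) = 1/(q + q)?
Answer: -375/34976 ≈ -0.010722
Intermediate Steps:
R(q) = 1/(2*q)
l = -1/3279 (l = 1/(461200 - 464479) = 1/(-3279) = -1/3279 ≈ -0.00030497)
R(-48) + l = (½)/(-48) - 1/3279 = (½)*(-1/48) - 1/3279 = -1/96 - 1/3279 = -375/34976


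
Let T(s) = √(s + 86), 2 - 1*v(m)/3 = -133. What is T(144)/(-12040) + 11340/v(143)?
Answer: 28 - √230/12040 ≈ 27.999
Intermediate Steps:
v(m) = 405 (v(m) = 6 - 3*(-133) = 6 + 399 = 405)
T(s) = √(86 + s)
T(144)/(-12040) + 11340/v(143) = √(86 + 144)/(-12040) + 11340/405 = √230*(-1/12040) + 11340*(1/405) = -√230/12040 + 28 = 28 - √230/12040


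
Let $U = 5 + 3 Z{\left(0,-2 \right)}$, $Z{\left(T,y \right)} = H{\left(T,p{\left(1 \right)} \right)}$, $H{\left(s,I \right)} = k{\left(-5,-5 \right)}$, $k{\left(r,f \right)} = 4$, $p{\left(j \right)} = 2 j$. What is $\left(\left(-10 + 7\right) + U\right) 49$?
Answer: $686$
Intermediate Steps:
$H{\left(s,I \right)} = 4$
$Z{\left(T,y \right)} = 4$
$U = 17$ ($U = 5 + 3 \cdot 4 = 5 + 12 = 17$)
$\left(\left(-10 + 7\right) + U\right) 49 = \left(\left(-10 + 7\right) + 17\right) 49 = \left(-3 + 17\right) 49 = 14 \cdot 49 = 686$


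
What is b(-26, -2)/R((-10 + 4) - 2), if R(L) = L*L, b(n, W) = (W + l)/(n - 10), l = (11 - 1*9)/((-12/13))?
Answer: 25/13824 ≈ 0.0018084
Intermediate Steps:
l = -13/6 (l = (11 - 9)/((-12*1/13)) = 2/(-12/13) = 2*(-13/12) = -13/6 ≈ -2.1667)
b(n, W) = (-13/6 + W)/(-10 + n) (b(n, W) = (W - 13/6)/(n - 10) = (-13/6 + W)/(-10 + n))
R(L) = L²
b(-26, -2)/R((-10 + 4) - 2) = ((-13/6 - 2)/(-10 - 26))/(((-10 + 4) - 2)²) = (-25/6/(-36))/((-6 - 2)²) = (-1/36*(-25/6))/((-8)²) = (25/216)/64 = (25/216)*(1/64) = 25/13824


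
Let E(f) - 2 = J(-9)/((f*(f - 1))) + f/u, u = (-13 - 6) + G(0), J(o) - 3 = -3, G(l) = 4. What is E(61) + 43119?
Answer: 646754/15 ≈ 43117.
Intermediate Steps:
J(o) = 0 (J(o) = 3 - 3 = 0)
u = -15 (u = (-13 - 6) + 4 = -19 + 4 = -15)
E(f) = 2 - f/15 (E(f) = 2 + (0/((f*(f - 1))) + f/(-15)) = 2 + (0/((f*(-1 + f))) + f*(-1/15)) = 2 + (0*(1/(f*(-1 + f))) - f/15) = 2 + (0 - f/15) = 2 - f/15)
E(61) + 43119 = (2 - 1/15*61) + 43119 = (2 - 61/15) + 43119 = -31/15 + 43119 = 646754/15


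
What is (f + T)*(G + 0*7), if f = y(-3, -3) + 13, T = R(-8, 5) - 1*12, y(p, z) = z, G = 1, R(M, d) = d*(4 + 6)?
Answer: 48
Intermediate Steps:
R(M, d) = 10*d (R(M, d) = d*10 = 10*d)
T = 38 (T = 10*5 - 1*12 = 50 - 12 = 38)
f = 10 (f = -3 + 13 = 10)
(f + T)*(G + 0*7) = (10 + 38)*(1 + 0*7) = 48*(1 + 0) = 48*1 = 48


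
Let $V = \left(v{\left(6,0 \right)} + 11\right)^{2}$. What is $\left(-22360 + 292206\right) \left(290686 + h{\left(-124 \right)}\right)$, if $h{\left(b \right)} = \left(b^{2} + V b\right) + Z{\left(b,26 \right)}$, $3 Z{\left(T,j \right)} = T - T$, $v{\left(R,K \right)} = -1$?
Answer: $79243516052$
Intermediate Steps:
$Z{\left(T,j \right)} = 0$ ($Z{\left(T,j \right)} = \frac{T - T}{3} = \frac{1}{3} \cdot 0 = 0$)
$V = 100$ ($V = \left(-1 + 11\right)^{2} = 10^{2} = 100$)
$h{\left(b \right)} = b^{2} + 100 b$ ($h{\left(b \right)} = \left(b^{2} + 100 b\right) + 0 = b^{2} + 100 b$)
$\left(-22360 + 292206\right) \left(290686 + h{\left(-124 \right)}\right) = \left(-22360 + 292206\right) \left(290686 - 124 \left(100 - 124\right)\right) = 269846 \left(290686 - -2976\right) = 269846 \left(290686 + 2976\right) = 269846 \cdot 293662 = 79243516052$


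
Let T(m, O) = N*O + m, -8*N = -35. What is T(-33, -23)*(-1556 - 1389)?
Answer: 3148205/8 ≈ 3.9353e+5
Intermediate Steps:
N = 35/8 (N = -⅛*(-35) = 35/8 ≈ 4.3750)
T(m, O) = m + 35*O/8 (T(m, O) = 35*O/8 + m = m + 35*O/8)
T(-33, -23)*(-1556 - 1389) = (-33 + (35/8)*(-23))*(-1556 - 1389) = (-33 - 805/8)*(-2945) = -1069/8*(-2945) = 3148205/8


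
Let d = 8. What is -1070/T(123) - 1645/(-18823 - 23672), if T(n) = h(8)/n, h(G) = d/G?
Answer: -1118553061/8499 ≈ -1.3161e+5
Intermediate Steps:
h(G) = 8/G
T(n) = 1/n (T(n) = (8/8)/n = (8*(1/8))/n = 1/n)
-1070/T(123) - 1645/(-18823 - 23672) = -1070/(1/123) - 1645/(-18823 - 23672) = -1070/1/123 - 1645/(-42495) = -1070*123 - 1645*(-1/42495) = -131610 + 329/8499 = -1118553061/8499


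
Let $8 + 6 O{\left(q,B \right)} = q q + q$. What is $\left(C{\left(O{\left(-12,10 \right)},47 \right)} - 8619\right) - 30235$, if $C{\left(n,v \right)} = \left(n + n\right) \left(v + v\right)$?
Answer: $- \frac{104906}{3} \approx -34969.0$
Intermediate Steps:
$O{\left(q,B \right)} = - \frac{4}{3} + \frac{q}{6} + \frac{q^{2}}{6}$ ($O{\left(q,B \right)} = - \frac{4}{3} + \frac{q q + q}{6} = - \frac{4}{3} + \frac{q^{2} + q}{6} = - \frac{4}{3} + \frac{q + q^{2}}{6} = - \frac{4}{3} + \left(\frac{q}{6} + \frac{q^{2}}{6}\right) = - \frac{4}{3} + \frac{q}{6} + \frac{q^{2}}{6}$)
$C{\left(n,v \right)} = 4 n v$ ($C{\left(n,v \right)} = 2 n 2 v = 4 n v$)
$\left(C{\left(O{\left(-12,10 \right)},47 \right)} - 8619\right) - 30235 = \left(4 \left(- \frac{4}{3} + \frac{1}{6} \left(-12\right) + \frac{\left(-12\right)^{2}}{6}\right) 47 - 8619\right) - 30235 = \left(4 \left(- \frac{4}{3} - 2 + \frac{1}{6} \cdot 144\right) 47 - 8619\right) - 30235 = \left(4 \left(- \frac{4}{3} - 2 + 24\right) 47 - 8619\right) - 30235 = \left(4 \cdot \frac{62}{3} \cdot 47 - 8619\right) - 30235 = \left(\frac{11656}{3} - 8619\right) - 30235 = - \frac{14201}{3} - 30235 = - \frac{104906}{3}$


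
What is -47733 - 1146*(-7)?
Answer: -39711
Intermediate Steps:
-47733 - 1146*(-7) = -47733 + 8022 = -39711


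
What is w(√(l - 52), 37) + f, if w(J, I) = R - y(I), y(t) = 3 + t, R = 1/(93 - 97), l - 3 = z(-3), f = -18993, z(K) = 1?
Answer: -76133/4 ≈ -19033.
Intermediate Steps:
l = 4 (l = 3 + 1 = 4)
R = -¼ (R = 1/(-4) = -¼ ≈ -0.25000)
w(J, I) = -13/4 - I (w(J, I) = -¼ - (3 + I) = -¼ + (-3 - I) = -13/4 - I)
w(√(l - 52), 37) + f = (-13/4 - 1*37) - 18993 = (-13/4 - 37) - 18993 = -161/4 - 18993 = -76133/4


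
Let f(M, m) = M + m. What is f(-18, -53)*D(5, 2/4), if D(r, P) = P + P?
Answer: -71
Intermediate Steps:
D(r, P) = 2*P
f(-18, -53)*D(5, 2/4) = (-18 - 53)*(2*(2/4)) = -142*2*(1/4) = -142/2 = -71*1 = -71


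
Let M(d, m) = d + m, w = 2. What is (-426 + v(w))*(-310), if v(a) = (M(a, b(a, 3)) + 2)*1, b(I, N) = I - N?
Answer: 131130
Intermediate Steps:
v(a) = -1 + 2*a (v(a) = ((a + (a - 1*3)) + 2)*1 = ((a + (a - 3)) + 2)*1 = ((a + (-3 + a)) + 2)*1 = ((-3 + 2*a) + 2)*1 = (-1 + 2*a)*1 = -1 + 2*a)
(-426 + v(w))*(-310) = (-426 + (-1 + 2*2))*(-310) = (-426 + (-1 + 4))*(-310) = (-426 + 3)*(-310) = -423*(-310) = 131130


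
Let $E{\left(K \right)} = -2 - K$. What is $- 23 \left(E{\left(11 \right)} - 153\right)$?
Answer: $3818$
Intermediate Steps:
$- 23 \left(E{\left(11 \right)} - 153\right) = - 23 \left(\left(-2 - 11\right) - 153\right) = - 23 \left(-13 - 153\right) = \left(-23\right) \left(-166\right) = 3818$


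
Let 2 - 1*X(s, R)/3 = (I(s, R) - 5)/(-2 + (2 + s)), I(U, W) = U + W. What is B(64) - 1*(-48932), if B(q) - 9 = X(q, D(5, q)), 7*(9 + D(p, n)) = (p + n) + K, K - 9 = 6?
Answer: 1566211/32 ≈ 48944.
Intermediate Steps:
K = 15 (K = 9 + 6 = 15)
D(p, n) = -48/7 + n/7 + p/7 (D(p, n) = -9 + ((p + n) + 15)/7 = -9 + ((n + p) + 15)/7 = -9 + (15 + n + p)/7 = -9 + (15/7 + n/7 + p/7) = -48/7 + n/7 + p/7)
X(s, R) = 6 - 3*(-5 + R + s)/s (X(s, R) = 6 - 3*((s + R) - 5)/(-2 + (2 + s)) = 6 - 3*((R + s) - 5)/s = 6 - 3*(-5 + R + s)/s)
B(q) = 9 + 3*(78/7 + 6*q/7)/q (B(q) = 9 + 3*(5 + q - (-48/7 + q/7 + (1/7)*5))/q = 9 + 3*(5 + q - (-48/7 + q/7 + 5/7))/q = 9 + 3*(5 + q - (-43/7 + q/7))/q = 9 + 3*(5 + q + (43/7 - q/7))/q = 9 + 3*(78/7 + 6*q/7)/q)
B(64) - 1*(-48932) = (9/7)*(26 + 9*64)/64 - 1*(-48932) = (9/7)*(1/64)*(26 + 576) + 48932 = (9/7)*(1/64)*602 + 48932 = 387/32 + 48932 = 1566211/32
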